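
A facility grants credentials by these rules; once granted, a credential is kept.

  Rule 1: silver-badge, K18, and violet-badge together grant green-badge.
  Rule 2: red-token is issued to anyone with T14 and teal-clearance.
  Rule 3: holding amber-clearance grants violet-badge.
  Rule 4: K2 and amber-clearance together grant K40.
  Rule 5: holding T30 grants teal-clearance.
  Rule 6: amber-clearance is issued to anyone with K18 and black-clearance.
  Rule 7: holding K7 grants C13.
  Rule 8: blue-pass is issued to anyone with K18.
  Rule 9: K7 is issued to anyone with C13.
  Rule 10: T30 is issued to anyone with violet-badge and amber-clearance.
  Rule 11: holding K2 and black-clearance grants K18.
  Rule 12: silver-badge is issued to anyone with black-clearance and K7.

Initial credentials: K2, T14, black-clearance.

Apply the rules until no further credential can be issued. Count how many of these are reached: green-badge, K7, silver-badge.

green-badge would need silver-badge, K18, and violet-badge (Rule 1), but silver-badge is never granted.
K7 would need C13 (Rule 9), but C13 is never granted.
silver-badge would need black-clearance and K7 (Rule 12), but K7 is never granted.
None of the 3 are reached.

0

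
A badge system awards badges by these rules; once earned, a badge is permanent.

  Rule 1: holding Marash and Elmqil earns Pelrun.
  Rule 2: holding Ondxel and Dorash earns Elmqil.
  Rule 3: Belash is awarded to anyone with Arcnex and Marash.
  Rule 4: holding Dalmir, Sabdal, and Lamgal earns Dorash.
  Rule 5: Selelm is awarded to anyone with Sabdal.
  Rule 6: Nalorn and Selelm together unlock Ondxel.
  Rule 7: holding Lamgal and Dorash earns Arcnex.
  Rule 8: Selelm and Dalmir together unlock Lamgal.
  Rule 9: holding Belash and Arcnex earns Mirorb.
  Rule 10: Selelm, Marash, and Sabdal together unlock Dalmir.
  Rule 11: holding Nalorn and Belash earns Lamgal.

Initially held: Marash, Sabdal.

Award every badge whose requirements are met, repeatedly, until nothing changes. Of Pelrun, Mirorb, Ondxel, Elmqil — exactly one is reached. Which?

With Sabdal, Selelm is earned (Rule 5).
With Selelm, Marash, and Sabdal, Dalmir is earned (Rule 10).
With Selelm and Dalmir, Lamgal is earned (Rule 8).
With Dalmir, Sabdal, and Lamgal, Dorash is earned (Rule 4).
With Lamgal and Dorash, Arcnex is earned (Rule 7).
With Arcnex and Marash, Belash is earned (Rule 3).
With Belash and Arcnex, Mirorb is earned (Rule 9).
Ondxel would need Nalorn and Selelm (Rule 6), but Nalorn is never earned. Elmqil would need Ondxel and Dorash (Rule 2), but Ondxel is never earned. Pelrun would need Marash and Elmqil (Rule 1), but Elmqil is never earned.

Mirorb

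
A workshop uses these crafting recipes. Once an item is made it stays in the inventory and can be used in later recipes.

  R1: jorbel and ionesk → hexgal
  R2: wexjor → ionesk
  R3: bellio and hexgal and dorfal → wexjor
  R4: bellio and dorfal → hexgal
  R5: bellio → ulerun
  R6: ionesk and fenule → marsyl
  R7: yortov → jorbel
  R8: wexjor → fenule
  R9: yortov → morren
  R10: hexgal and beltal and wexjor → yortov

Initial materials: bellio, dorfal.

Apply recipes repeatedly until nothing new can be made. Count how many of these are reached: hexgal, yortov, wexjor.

2

Using R4, bellio and dorfal make hexgal.
Using R3, bellio, hexgal, and dorfal make wexjor.
hexgal: reached.
yortov would need hexgal, beltal, and wexjor (R10), but beltal is never obtained.
wexjor: reached.
Reached: hexgal and wexjor — 2 of the 3.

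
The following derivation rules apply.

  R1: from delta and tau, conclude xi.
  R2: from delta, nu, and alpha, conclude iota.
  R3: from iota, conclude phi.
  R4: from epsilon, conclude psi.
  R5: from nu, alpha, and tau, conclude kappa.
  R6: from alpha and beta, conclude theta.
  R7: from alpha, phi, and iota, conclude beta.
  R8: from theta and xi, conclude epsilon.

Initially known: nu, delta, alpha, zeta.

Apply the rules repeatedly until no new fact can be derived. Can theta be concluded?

Yes

delta, nu, and alpha hold, so iota follows (R2).
iota holds, so phi follows (R3).
alpha, phi, and iota hold, so beta follows (R7).
alpha and beta hold, so theta follows (R6).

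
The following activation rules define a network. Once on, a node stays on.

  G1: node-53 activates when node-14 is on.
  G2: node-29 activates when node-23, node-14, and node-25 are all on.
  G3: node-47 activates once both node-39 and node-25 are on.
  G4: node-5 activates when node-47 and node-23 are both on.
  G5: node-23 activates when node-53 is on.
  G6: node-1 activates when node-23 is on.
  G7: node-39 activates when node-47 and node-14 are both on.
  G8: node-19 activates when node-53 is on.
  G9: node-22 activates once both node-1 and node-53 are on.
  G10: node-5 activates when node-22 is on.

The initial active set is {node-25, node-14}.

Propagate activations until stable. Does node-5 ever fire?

node-14 is on, so node-53 activates (G1).
node-53 is on, so node-23 activates (G5).
node-23 is on, so node-1 activates (G6).
node-1 and node-53 are on, so node-22 activates (G9).
G10: node-22 on → node-5 on.

Yes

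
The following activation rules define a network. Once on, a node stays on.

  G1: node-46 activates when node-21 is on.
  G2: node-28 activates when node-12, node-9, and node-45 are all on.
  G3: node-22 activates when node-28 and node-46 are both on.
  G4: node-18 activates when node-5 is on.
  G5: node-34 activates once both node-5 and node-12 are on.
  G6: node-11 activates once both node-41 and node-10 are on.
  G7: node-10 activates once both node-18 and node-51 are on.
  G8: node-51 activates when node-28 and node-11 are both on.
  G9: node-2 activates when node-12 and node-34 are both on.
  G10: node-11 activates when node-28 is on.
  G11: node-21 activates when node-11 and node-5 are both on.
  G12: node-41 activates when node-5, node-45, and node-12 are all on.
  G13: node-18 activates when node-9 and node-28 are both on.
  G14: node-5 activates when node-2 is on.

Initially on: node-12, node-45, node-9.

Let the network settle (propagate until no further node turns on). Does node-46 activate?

node-46 would need node-21 (G1), but node-21 never turns on.

No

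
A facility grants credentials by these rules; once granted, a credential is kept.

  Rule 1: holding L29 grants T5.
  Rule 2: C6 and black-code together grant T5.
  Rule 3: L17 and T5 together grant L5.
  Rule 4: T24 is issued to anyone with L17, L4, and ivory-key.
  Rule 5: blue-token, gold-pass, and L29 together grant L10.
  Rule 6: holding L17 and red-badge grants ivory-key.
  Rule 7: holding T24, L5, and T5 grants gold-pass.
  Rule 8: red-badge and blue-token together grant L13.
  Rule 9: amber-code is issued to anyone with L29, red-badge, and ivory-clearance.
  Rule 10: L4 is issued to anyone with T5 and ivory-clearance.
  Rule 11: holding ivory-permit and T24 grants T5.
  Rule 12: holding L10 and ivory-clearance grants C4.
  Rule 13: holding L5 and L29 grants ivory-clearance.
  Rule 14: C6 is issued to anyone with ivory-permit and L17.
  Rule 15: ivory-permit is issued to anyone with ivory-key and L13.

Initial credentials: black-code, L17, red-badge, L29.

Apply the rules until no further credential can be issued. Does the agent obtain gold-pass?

Yes

Holding L29 grants T5 (Rule 1).
Holding L17 and red-badge grants ivory-key (Rule 6).
Holding L17 and T5 grants L5 (Rule 3).
Holding L5 and L29 grants ivory-clearance (Rule 13).
Holding T5 and ivory-clearance grants L4 (Rule 10).
Holding L17, L4, and ivory-key grants T24 (Rule 4).
Holding T24, L5, and T5 grants gold-pass (Rule 7).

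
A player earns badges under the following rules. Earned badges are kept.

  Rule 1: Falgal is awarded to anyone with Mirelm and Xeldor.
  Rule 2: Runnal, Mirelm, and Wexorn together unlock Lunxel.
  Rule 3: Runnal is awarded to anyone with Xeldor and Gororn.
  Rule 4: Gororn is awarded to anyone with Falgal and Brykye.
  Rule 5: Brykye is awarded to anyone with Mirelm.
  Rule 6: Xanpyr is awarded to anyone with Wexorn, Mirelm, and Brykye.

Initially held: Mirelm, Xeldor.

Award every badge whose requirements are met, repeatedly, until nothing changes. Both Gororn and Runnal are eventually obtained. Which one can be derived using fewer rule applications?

Gororn

Gororn: With Mirelm and Xeldor, Falgal is earned (Rule 1). With Mirelm, Brykye is earned (Rule 5). With Falgal and Brykye, Gororn is earned (Rule 4). [3 rule applications]
Runnal: With Mirelm and Xeldor, Falgal is earned (Rule 1). With Mirelm, Brykye is earned (Rule 5). With Falgal and Brykye, Gororn is earned (Rule 4). With Xeldor and Gororn, Runnal is earned (Rule 3). [4 rule applications]
Gororn needs fewer.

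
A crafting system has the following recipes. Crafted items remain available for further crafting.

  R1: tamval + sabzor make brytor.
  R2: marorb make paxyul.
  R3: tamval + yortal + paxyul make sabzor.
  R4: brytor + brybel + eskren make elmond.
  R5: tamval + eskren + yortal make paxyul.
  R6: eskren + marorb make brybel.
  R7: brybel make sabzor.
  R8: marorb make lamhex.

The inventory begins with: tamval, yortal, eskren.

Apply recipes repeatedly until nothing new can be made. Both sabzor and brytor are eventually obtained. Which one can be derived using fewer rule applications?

sabzor

sabzor: Using R5, tamval, eskren, and yortal make paxyul. tamval + yortal + paxyul → sabzor (R3). [2 rule applications]
brytor: Using R5, tamval, eskren, and yortal make paxyul. tamval + yortal + paxyul → sabzor (R3). Using R1, tamval and sabzor make brytor. [3 rule applications]
sabzor needs fewer.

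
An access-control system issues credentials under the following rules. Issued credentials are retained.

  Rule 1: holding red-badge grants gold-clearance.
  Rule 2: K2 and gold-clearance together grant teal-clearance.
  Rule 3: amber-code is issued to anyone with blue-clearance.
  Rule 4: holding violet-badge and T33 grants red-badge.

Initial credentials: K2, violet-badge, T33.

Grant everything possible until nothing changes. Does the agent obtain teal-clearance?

Yes

Holding violet-badge and T33 grants red-badge (Rule 4).
Holding red-badge grants gold-clearance (Rule 1).
Holding K2 and gold-clearance grants teal-clearance (Rule 2).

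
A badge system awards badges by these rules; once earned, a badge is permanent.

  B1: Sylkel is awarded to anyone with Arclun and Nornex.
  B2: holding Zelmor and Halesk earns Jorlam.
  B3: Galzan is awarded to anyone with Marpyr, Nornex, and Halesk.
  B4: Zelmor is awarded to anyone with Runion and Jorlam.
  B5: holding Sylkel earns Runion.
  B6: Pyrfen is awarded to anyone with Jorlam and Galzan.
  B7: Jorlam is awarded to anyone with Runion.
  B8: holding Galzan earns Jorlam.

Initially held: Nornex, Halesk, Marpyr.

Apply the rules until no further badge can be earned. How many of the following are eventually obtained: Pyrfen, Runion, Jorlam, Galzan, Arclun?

3

With Marpyr, Nornex, and Halesk, Galzan is earned (B3).
With Galzan, Jorlam is earned (B8).
With Jorlam and Galzan, Pyrfen is earned (B6).
Pyrfen: reached.
Runion would need Sylkel (B5), but Sylkel is never earned.
Jorlam: reached.
Galzan: reached.
No rule produces Arclun, and it is not given.
Reached: Pyrfen, Jorlam, and Galzan — 3 of the 5.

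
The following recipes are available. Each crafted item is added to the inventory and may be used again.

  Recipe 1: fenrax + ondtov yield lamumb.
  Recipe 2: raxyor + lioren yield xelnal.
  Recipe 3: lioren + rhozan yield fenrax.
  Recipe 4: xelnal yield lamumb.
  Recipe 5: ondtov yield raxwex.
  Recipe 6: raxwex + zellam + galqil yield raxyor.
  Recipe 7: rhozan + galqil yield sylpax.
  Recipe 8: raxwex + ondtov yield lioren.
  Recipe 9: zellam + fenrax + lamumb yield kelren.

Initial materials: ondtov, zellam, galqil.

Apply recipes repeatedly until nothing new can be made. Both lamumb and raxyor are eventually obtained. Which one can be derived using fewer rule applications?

raxyor

raxyor: ondtov → raxwex (Recipe 5). Using Recipe 6, raxwex, zellam, and galqil make raxyor. [2 rule applications]
lamumb: Using Recipe 5, ondtov makes raxwex. raxwex + zellam + galqil → raxyor (Recipe 6). Using Recipe 8, raxwex and ondtov make lioren. Using Recipe 2, raxyor and lioren make xelnal. xelnal → lamumb (Recipe 4). [5 rule applications]
raxyor needs fewer.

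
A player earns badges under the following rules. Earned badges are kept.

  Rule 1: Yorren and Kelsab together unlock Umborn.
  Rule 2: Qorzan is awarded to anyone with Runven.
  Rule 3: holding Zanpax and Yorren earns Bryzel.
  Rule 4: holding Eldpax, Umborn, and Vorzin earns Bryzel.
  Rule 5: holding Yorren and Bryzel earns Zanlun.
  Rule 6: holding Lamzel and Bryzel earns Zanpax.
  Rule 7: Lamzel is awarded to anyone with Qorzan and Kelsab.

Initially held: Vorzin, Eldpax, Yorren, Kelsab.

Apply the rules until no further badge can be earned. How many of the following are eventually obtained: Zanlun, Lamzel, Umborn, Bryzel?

3

With Yorren and Kelsab, Umborn is earned (Rule 1).
With Eldpax, Umborn, and Vorzin, Bryzel is earned (Rule 4).
With Yorren and Bryzel, Zanlun is earned (Rule 5).
Zanlun: reached.
Lamzel would need Qorzan and Kelsab (Rule 7), but Qorzan is never earned.
Umborn: reached.
Bryzel: reached.
Reached: Zanlun, Umborn, and Bryzel — 3 of the 4.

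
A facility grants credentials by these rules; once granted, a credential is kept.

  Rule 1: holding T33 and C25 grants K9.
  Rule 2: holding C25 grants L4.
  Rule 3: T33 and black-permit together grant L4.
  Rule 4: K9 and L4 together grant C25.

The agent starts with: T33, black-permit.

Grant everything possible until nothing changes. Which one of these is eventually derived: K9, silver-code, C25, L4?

L4

Holding T33 and black-permit grants L4 (Rule 3).
No rule produces silver-code, and it is not given. K9 would need T33 and C25 (Rule 1), but C25 is never granted. C25 would need K9 and L4 (Rule 4), but K9 is never granted.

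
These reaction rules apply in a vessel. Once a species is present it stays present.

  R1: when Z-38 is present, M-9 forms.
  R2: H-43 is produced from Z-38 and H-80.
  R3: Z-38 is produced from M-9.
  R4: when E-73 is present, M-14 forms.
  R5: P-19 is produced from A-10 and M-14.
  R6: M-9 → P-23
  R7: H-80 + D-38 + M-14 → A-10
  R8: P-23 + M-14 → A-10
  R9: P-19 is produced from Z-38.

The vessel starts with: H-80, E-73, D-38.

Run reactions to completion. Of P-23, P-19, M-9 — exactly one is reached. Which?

P-19

E-73 present → M-14 forms (R4).
H-80, D-38, and M-14 present → A-10 forms (R7).
A-10 and M-14 present → P-19 forms (R5).
P-23 would need M-9 (R6), but M-9 never forms. M-9 would need Z-38 (R1), but Z-38 never forms.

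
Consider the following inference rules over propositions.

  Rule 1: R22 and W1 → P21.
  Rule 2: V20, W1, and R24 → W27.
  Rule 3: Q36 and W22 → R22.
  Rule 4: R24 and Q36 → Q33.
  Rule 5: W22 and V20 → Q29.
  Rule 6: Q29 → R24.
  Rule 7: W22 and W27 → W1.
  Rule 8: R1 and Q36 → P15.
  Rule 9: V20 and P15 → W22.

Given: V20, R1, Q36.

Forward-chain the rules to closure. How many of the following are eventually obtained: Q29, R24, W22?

3

R1 and Q36 hold, so P15 follows (Rule 8).
From V20 and P15, Rule 9 gives W22.
W22 and V20 hold, so Q29 follows (Rule 5).
Q29 holds, so R24 follows (Rule 6).
Q29: reached.
R24: reached.
W22: reached.
All 3 are reached.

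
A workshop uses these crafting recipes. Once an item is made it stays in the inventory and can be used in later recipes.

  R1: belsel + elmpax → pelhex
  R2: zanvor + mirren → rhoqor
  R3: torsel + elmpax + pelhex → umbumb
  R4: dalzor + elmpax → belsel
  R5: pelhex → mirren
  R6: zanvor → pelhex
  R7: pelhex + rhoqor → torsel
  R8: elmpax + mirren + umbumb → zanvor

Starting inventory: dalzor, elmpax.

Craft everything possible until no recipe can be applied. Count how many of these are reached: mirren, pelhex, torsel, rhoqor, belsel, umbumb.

dalzor + elmpax → belsel (R4).
Using R1, belsel and elmpax make pelhex.
pelhex → mirren (R5).
mirren: reached.
pelhex: reached.
torsel would need pelhex and rhoqor (R7), but rhoqor is never obtained.
rhoqor would need zanvor and mirren (R2), but zanvor is never obtained.
belsel: reached.
umbumb would need torsel, elmpax, and pelhex (R3), but torsel is never obtained.
Reached: mirren, pelhex, and belsel — 3 of the 6.

3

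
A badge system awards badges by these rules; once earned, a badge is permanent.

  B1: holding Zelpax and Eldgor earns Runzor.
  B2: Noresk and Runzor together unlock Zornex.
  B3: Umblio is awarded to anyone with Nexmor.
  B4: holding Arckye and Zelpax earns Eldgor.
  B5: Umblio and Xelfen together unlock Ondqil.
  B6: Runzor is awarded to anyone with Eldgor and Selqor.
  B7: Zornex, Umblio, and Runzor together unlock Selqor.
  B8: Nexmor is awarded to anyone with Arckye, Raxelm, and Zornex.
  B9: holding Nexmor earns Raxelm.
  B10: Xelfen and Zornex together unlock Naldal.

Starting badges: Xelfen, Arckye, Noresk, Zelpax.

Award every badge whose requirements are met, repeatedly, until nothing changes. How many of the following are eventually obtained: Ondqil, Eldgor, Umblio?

With Arckye and Zelpax, Eldgor is earned (B4).
Ondqil would need Umblio and Xelfen (B5), but Umblio is never earned.
Eldgor: reached.
Umblio would need Nexmor (B3), but Nexmor is never earned.
Reached: Eldgor — 1 of the 3.

1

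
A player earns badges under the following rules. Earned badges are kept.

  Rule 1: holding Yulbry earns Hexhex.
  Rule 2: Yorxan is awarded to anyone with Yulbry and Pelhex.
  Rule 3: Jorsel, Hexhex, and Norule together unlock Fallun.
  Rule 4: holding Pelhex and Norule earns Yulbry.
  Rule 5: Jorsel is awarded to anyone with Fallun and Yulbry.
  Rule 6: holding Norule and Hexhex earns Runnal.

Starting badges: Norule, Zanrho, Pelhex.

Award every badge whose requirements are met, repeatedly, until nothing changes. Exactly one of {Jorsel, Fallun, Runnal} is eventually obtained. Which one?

Runnal

With Pelhex and Norule, Yulbry is earned (Rule 4).
With Yulbry, Hexhex is earned (Rule 1).
With Norule and Hexhex, Runnal is earned (Rule 6).
Jorsel would need Fallun and Yulbry (Rule 5), but Fallun is never earned. Fallun would need Jorsel, Hexhex, and Norule (Rule 3), but Jorsel is never earned.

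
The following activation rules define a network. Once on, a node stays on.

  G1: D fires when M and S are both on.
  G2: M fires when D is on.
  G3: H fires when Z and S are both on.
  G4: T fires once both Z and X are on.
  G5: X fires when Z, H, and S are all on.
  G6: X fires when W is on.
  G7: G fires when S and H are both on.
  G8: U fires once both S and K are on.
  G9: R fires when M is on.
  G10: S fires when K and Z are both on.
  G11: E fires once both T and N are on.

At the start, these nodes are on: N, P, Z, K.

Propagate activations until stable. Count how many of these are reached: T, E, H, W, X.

K and Z are on, so S fires (G10).
G3: Z and S on → H on.
Z, H, and S are on, so X fires (G5).
G4: Z and X on → T on.
G11: T and N on → E on.
T: reached.
E: reached.
H: reached.
No rule produces W, and it is not given.
X: reached.
Reached: T, E, H, and X — 4 of the 5.

4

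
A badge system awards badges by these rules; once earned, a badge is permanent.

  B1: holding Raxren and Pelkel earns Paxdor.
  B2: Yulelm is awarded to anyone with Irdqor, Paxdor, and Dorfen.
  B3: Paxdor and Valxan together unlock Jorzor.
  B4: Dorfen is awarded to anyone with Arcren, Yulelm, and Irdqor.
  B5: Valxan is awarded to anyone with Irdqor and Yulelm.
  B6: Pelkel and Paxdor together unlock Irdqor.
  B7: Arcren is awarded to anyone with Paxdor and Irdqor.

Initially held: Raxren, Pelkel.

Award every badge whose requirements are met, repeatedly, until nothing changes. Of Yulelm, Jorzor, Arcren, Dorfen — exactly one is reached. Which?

Arcren

With Raxren and Pelkel, Paxdor is earned (B1).
With Pelkel and Paxdor, Irdqor is earned (B6).
With Paxdor and Irdqor, Arcren is earned (B7).
Jorzor would need Paxdor and Valxan (B3), but Valxan is never earned. Dorfen would need Arcren, Yulelm, and Irdqor (B4), but Yulelm is never earned. Yulelm would need Irdqor, Paxdor, and Dorfen (B2), but Dorfen is never earned.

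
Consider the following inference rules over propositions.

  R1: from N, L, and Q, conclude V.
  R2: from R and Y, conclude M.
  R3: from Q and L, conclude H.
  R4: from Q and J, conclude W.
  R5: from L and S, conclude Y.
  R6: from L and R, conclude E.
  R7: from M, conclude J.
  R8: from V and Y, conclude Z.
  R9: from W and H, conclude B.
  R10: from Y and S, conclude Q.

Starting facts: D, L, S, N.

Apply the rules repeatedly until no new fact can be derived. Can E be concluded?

E would need L and R (R6), but R is never established.

No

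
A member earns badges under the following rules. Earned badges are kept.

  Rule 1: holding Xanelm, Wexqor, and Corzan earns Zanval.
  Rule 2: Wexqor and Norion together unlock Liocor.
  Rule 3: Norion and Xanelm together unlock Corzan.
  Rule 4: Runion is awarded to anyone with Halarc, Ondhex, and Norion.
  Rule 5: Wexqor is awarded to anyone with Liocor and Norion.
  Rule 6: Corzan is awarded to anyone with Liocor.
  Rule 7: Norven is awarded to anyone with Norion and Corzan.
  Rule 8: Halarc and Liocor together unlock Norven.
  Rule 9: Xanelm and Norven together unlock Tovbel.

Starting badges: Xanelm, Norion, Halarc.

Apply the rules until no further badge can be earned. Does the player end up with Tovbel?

With Norion and Xanelm, Corzan is earned (Rule 3).
With Norion and Corzan, Norven is earned (Rule 7).
With Xanelm and Norven, Tovbel is earned (Rule 9).

Yes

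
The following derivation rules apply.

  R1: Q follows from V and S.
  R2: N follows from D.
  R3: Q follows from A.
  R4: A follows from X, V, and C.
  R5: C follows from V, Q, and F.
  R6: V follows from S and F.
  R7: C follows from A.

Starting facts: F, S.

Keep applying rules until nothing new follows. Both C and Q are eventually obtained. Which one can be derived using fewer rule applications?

Q

Q: From S and F, R6 gives V. From V and S, R1 gives Q. [2 rule applications]
C: S and F hold, so V follows (R6). From V and S, R1 gives Q. V, Q, and F hold, so C follows (R5). [3 rule applications]
Q needs fewer.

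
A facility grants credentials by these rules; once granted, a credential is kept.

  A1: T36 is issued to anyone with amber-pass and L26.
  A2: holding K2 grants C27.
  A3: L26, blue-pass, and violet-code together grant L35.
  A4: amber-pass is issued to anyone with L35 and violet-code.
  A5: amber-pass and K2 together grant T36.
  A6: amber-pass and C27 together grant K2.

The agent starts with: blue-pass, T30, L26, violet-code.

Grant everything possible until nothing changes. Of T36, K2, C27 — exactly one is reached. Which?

Holding L26, blue-pass, and violet-code grants L35 (A3).
Holding L35 and violet-code grants amber-pass (A4).
Holding amber-pass and L26 grants T36 (A1).
C27 would need K2 (A2), but K2 is never granted. K2 would need amber-pass and C27 (A6), but C27 is never granted.

T36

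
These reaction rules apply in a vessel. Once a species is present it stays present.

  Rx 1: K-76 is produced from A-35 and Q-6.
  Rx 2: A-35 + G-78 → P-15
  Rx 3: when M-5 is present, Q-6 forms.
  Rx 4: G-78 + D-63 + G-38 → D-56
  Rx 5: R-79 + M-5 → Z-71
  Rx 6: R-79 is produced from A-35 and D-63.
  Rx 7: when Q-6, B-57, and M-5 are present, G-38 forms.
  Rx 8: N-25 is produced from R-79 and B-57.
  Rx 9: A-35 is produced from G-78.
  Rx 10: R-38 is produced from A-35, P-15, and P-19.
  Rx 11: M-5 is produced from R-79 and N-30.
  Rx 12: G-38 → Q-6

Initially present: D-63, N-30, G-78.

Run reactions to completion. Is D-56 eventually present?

No

D-56 would need G-78, D-63, and G-38 (Rx 4), but G-38 never forms.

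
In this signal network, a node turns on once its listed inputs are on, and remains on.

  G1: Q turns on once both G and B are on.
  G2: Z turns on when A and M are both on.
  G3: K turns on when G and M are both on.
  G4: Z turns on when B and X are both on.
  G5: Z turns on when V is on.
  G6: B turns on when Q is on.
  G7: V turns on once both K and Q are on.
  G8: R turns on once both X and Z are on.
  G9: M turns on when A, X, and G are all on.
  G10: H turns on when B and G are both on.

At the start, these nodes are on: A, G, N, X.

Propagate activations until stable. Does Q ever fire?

No

Q would need G and B (G1), but B never turns on.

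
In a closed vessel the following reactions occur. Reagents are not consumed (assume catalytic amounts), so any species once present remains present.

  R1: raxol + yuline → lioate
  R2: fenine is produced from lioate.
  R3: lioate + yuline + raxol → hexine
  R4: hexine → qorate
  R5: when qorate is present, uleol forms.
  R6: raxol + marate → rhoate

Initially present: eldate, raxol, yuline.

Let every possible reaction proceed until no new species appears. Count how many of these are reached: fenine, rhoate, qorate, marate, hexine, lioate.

raxol and yuline present → lioate forms (R1).
lioate, yuline, and raxol present → hexine forms (R3).
lioate present → fenine forms (R2).
hexine present → qorate forms (R4).
fenine: reached.
rhoate would need raxol and marate (R6), but marate never forms.
qorate: reached.
No rule produces marate, and it is not given.
hexine: reached.
lioate: reached.
Reached: fenine, qorate, hexine, and lioate — 4 of the 6.

4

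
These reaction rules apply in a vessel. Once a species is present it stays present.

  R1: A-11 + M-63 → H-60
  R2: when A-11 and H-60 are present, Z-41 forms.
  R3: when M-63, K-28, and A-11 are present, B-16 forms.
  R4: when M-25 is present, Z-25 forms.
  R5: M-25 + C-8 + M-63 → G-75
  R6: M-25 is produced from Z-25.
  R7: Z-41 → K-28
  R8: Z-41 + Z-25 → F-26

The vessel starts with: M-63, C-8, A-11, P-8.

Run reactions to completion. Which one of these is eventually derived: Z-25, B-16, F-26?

A-11 and M-63 present → H-60 forms (R1).
A-11 and H-60 present → Z-41 forms (R2).
Z-41 present → K-28 forms (R7).
M-63, K-28, and A-11 present → B-16 forms (R3).
Z-25 would need M-25 (R4), but M-25 never forms. F-26 would need Z-41 and Z-25 (R8), but Z-25 never forms.

B-16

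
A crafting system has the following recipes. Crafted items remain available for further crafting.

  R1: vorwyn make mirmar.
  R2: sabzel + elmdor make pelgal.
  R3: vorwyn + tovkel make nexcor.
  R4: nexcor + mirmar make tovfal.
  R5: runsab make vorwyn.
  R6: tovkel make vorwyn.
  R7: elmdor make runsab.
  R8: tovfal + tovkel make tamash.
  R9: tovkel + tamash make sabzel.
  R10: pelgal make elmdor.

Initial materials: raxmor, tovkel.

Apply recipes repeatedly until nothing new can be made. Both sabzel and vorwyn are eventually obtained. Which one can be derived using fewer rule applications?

vorwyn: Using R6, tovkel makes vorwyn. [1 rule application]
sabzel: Using R6, tovkel makes vorwyn. Using R1, vorwyn makes mirmar. vorwyn + tovkel → nexcor (R3). nexcor + mirmar → tovfal (R4). tovfal + tovkel → tamash (R8). Using R9, tovkel and tamash make sabzel. [6 rule applications]
vorwyn needs fewer.

vorwyn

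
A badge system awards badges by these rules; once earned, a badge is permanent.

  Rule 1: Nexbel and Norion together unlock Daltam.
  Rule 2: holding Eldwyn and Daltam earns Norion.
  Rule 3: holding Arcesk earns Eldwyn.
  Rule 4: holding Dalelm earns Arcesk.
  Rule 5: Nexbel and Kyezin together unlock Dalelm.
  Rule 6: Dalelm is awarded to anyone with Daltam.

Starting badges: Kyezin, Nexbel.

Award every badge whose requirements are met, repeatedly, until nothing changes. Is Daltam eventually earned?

Daltam would need Nexbel and Norion (Rule 1), but Norion is never earned.

No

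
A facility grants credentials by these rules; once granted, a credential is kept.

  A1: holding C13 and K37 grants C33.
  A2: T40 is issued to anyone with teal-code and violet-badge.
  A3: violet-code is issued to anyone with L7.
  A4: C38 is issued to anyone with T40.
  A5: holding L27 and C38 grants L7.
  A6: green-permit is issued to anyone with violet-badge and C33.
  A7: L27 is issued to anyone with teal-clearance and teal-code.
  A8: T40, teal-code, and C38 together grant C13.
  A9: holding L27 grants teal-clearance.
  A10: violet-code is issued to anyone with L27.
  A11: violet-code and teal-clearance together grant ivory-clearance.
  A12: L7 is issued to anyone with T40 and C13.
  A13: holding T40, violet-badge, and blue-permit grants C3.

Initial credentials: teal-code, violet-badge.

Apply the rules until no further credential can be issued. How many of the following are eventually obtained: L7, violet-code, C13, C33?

3

Holding teal-code and violet-badge grants T40 (A2).
Holding T40 grants C38 (A4).
Holding T40, teal-code, and C38 grants C13 (A8).
Holding T40 and C13 grants L7 (A12).
Holding L7 grants violet-code (A3).
L7: reached.
violet-code: reached.
C13: reached.
C33 would need C13 and K37 (A1), but K37 is never granted.
Reached: L7, violet-code, and C13 — 3 of the 4.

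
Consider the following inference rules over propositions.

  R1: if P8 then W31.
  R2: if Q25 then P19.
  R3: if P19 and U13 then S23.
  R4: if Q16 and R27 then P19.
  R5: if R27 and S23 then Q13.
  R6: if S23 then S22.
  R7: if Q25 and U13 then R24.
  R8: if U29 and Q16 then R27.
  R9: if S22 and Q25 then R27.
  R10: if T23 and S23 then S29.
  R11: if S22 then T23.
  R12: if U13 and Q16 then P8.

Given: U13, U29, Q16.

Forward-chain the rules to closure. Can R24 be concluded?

R24 would need Q25 and U13 (R7), but Q25 is never established.

No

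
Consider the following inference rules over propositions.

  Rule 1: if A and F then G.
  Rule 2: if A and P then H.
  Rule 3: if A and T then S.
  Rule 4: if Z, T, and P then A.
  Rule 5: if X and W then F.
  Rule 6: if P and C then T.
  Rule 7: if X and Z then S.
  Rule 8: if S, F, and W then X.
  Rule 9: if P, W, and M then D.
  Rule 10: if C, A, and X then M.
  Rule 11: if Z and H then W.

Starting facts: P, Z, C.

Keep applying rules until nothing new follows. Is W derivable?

From P and C, Rule 6 gives T.
Z, T, and P hold, so A follows (Rule 4).
A and P hold, so H follows (Rule 2).
From Z and H, Rule 11 gives W.

Yes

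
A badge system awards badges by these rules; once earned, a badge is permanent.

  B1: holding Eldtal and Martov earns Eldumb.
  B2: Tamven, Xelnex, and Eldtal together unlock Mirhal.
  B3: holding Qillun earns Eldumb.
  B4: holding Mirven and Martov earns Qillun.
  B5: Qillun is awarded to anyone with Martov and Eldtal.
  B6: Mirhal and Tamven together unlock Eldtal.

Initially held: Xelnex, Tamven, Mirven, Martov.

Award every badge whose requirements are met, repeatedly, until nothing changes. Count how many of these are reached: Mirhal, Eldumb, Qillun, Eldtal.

2

With Mirven and Martov, Qillun is earned (B4).
With Qillun, Eldumb is earned (B3).
Mirhal would need Tamven, Xelnex, and Eldtal (B2), but Eldtal is never earned.
Eldumb: reached.
Qillun: reached.
Eldtal would need Mirhal and Tamven (B6), but Mirhal is never earned.
Reached: Eldumb and Qillun — 2 of the 4.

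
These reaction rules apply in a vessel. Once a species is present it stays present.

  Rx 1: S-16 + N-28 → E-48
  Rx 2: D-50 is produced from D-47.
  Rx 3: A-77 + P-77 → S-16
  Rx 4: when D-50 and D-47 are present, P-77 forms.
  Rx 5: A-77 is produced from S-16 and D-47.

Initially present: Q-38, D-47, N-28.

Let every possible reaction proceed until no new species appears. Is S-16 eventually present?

S-16 would need A-77 and P-77 (Rx 3), but A-77 never forms.

No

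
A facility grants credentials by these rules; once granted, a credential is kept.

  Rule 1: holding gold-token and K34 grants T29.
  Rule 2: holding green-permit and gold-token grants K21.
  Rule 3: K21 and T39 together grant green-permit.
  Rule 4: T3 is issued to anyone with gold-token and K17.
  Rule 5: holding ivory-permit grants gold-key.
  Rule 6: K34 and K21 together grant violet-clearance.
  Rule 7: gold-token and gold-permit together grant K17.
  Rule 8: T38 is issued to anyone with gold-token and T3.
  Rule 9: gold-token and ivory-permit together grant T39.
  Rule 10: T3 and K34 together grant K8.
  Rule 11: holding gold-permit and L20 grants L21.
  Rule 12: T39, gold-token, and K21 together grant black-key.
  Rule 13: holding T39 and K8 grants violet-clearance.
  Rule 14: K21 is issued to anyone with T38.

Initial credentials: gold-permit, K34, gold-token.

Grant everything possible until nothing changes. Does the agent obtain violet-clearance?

Yes

Holding gold-token and gold-permit grants K17 (Rule 7).
Holding gold-token and K17 grants T3 (Rule 4).
Holding gold-token and T3 grants T38 (Rule 8).
Holding T38 grants K21 (Rule 14).
Holding K34 and K21 grants violet-clearance (Rule 6).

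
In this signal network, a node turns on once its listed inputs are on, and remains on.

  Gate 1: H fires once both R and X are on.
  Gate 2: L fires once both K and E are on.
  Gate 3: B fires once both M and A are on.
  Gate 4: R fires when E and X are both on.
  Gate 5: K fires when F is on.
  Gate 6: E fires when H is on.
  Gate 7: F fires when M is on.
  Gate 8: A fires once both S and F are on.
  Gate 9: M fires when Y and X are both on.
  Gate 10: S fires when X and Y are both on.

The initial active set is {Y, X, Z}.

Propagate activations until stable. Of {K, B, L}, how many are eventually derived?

Gate 10: X and Y on → S on.
Y and X are on, so M fires (Gate 9).
M is on, so F fires (Gate 7).
Gate 8: S and F on → A on.
F is on, so K fires (Gate 5).
M and A are on, so B fires (Gate 3).
K: reached.
B: reached.
L would need K and E (Gate 2), but E never turns on.
Reached: K and B — 2 of the 3.

2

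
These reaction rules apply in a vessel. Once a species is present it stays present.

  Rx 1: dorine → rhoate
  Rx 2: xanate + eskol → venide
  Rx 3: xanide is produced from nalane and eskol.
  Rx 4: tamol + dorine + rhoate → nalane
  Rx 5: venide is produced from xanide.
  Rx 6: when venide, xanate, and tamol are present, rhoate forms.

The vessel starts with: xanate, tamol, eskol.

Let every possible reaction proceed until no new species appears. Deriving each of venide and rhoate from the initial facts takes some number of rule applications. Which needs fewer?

venide: xanate and eskol present → venide forms (Rx 2). [1 rule application]
rhoate: xanate and eskol present → venide forms (Rx 2). venide, xanate, and tamol present → rhoate forms (Rx 6). [2 rule applications]
venide needs fewer.

venide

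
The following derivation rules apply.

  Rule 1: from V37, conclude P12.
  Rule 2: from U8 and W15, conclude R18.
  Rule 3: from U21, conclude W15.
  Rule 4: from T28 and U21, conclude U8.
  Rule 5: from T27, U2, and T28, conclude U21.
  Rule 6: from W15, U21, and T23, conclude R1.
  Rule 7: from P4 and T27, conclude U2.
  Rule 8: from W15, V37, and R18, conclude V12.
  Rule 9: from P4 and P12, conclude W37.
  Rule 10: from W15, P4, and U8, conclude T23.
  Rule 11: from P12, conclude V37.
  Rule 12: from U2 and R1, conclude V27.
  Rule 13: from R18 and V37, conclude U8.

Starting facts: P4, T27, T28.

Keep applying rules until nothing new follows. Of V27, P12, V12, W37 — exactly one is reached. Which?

V27

From P4 and T27, Rule 7 gives U2.
T27, U2, and T28 hold, so U21 follows (Rule 5).
T28 and U21 hold, so U8 follows (Rule 4).
From U21, Rule 3 gives W15.
From W15, P4, and U8, Rule 10 gives T23.
From W15, U21, and T23, Rule 6 gives R1.
From U2 and R1, Rule 12 gives V27.
W37 would need P4 and P12 (Rule 9), but P12 is never established. V12 would need W15, V37, and R18 (Rule 8), but V37 is never established. P12 would need V37 (Rule 1), but V37 is never established.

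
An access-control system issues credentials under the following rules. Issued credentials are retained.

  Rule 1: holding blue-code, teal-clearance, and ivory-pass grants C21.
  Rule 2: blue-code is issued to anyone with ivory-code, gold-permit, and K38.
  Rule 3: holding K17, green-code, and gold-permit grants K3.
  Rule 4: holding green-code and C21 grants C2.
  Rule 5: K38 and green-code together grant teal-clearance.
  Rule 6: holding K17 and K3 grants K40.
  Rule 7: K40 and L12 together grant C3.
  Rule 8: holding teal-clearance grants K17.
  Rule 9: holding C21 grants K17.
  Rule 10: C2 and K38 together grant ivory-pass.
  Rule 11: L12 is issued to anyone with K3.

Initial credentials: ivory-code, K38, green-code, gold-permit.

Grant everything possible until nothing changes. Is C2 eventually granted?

No

C2 would need green-code and C21 (Rule 4), but C21 is never granted.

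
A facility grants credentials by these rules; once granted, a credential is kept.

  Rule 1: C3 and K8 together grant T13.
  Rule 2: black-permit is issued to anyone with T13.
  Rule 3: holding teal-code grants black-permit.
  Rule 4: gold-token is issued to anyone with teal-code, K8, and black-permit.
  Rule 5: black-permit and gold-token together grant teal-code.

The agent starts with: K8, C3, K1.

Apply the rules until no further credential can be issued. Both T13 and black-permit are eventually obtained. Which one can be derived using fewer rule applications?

T13: Holding C3 and K8 grants T13 (Rule 1). [1 rule application]
black-permit: Holding C3 and K8 grants T13 (Rule 1). Holding T13 grants black-permit (Rule 2). [2 rule applications]
T13 needs fewer.

T13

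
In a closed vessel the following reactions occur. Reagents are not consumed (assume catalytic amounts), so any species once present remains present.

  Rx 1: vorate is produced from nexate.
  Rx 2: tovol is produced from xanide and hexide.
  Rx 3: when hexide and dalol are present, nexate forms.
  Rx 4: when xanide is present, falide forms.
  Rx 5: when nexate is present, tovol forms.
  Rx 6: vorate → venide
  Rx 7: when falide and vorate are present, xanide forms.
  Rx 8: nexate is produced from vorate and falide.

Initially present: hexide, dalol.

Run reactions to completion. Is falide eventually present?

No

falide would need xanide (Rx 4), but xanide never forms.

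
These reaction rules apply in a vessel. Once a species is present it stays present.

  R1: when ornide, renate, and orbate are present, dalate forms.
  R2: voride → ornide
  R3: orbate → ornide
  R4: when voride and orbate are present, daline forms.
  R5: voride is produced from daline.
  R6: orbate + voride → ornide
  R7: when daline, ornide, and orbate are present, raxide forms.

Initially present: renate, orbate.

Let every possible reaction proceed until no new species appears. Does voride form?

No

voride would need daline (R5), but daline never forms.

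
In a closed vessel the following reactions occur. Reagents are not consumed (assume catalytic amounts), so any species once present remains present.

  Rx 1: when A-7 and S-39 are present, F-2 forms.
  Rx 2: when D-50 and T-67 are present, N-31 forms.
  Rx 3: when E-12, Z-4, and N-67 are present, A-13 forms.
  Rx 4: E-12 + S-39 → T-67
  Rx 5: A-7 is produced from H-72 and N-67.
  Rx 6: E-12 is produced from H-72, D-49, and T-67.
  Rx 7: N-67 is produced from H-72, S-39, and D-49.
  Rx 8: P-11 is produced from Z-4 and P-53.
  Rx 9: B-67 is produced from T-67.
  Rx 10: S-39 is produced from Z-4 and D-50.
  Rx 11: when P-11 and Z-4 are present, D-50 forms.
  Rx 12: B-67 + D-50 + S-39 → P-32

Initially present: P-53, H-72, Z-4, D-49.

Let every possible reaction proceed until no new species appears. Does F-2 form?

Yes

Z-4 and P-53 present → P-11 forms (Rx 8).
P-11 and Z-4 present → D-50 forms (Rx 11).
Z-4 and D-50 present → S-39 forms (Rx 10).
H-72, S-39, and D-49 present → N-67 forms (Rx 7).
H-72 and N-67 present → A-7 forms (Rx 5).
A-7 and S-39 present → F-2 forms (Rx 1).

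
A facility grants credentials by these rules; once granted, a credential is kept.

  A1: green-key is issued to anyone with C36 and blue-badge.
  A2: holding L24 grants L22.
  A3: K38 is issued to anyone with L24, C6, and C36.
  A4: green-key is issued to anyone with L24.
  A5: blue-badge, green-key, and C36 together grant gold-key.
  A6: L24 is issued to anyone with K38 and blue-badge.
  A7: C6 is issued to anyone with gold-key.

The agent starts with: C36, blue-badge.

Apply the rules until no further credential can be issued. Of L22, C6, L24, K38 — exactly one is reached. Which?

C6

Holding C36 and blue-badge grants green-key (A1).
Holding blue-badge, green-key, and C36 grants gold-key (A5).
Holding gold-key grants C6 (A7).
L22 would need L24 (A2), but L24 is never granted. L24 would need K38 and blue-badge (A6), but K38 is never granted. K38 would need L24, C6, and C36 (A3), but L24 is never granted.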